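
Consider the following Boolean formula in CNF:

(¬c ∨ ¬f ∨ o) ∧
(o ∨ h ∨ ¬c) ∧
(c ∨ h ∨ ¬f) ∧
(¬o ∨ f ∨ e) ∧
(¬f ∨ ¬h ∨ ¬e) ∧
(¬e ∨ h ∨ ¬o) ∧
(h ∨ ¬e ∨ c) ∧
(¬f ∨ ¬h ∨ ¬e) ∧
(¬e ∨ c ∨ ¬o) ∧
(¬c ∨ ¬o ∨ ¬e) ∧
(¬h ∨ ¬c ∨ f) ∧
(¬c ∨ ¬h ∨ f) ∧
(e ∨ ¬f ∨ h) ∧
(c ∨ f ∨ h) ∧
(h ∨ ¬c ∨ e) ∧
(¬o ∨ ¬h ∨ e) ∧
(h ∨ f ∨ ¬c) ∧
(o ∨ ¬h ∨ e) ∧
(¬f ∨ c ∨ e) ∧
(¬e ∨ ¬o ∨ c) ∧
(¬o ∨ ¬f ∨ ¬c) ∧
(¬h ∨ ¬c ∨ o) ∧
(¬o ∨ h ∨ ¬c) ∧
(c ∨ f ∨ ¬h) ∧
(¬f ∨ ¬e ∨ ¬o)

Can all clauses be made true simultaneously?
No

No, the formula is not satisfiable.

No assignment of truth values to the variables can make all 25 clauses true simultaneously.

The formula is UNSAT (unsatisfiable).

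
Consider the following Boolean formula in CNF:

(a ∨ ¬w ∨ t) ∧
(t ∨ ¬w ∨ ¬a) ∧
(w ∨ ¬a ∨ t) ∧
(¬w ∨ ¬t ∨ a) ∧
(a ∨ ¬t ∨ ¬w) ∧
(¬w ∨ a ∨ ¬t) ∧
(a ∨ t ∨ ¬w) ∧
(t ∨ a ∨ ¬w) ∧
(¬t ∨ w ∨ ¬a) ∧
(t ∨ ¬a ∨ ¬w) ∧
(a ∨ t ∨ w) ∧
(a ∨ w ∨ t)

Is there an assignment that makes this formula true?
Yes

Yes, the formula is satisfiable.

One satisfying assignment is: t=True, a=False, w=False

Verification: With this assignment, all 12 clauses evaluate to true.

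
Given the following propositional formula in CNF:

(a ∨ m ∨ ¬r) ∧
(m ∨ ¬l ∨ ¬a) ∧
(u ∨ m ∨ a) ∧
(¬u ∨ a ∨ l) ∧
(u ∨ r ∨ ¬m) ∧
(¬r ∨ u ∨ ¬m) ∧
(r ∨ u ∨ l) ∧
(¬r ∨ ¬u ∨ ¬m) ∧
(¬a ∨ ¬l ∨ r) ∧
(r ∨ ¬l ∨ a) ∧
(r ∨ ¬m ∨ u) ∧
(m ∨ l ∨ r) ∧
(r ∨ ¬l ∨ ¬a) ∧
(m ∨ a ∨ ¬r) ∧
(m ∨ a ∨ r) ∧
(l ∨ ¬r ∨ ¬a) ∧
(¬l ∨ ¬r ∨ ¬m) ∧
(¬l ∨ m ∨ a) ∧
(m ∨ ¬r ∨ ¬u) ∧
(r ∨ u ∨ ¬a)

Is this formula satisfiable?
Yes

Yes, the formula is satisfiable.

One satisfying assignment is: r=False, m=True, u=True, l=False, a=True

Verification: With this assignment, all 20 clauses evaluate to true.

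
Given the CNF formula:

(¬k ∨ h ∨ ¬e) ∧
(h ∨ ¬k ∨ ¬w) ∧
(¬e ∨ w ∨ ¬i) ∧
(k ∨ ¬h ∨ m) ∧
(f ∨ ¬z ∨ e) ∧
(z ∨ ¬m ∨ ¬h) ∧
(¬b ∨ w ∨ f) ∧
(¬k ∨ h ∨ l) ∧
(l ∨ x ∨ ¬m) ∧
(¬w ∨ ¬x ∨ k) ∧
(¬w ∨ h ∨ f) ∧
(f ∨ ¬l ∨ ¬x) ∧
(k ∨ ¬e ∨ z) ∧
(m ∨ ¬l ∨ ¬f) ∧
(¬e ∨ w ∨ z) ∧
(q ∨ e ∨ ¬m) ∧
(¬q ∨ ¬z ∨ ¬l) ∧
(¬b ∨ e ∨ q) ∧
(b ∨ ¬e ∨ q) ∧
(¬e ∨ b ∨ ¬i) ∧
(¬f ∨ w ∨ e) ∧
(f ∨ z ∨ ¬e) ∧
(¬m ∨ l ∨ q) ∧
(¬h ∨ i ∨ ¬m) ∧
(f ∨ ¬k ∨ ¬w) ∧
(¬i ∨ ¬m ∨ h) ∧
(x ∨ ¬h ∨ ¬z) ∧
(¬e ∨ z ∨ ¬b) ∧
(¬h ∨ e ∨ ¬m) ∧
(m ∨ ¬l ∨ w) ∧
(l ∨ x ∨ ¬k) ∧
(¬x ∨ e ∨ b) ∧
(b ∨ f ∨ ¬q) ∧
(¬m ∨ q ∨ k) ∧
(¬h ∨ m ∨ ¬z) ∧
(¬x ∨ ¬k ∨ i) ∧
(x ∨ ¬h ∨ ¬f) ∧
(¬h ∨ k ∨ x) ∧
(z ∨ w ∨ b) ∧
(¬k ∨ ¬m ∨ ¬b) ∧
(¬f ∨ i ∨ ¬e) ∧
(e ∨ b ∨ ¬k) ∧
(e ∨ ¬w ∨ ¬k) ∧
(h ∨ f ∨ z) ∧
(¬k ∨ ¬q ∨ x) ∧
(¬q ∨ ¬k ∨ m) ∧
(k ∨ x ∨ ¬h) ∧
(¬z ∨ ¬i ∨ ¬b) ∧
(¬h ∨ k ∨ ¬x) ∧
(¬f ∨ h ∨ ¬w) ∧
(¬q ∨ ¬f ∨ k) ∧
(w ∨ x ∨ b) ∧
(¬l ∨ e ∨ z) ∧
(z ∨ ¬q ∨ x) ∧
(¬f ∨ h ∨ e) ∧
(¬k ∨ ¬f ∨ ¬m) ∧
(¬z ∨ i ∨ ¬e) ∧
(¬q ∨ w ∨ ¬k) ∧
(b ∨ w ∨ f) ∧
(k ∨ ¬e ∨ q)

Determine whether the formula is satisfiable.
No

No, the formula is not satisfiable.

No assignment of truth values to the variables can make all 60 clauses true simultaneously.

The formula is UNSAT (unsatisfiable).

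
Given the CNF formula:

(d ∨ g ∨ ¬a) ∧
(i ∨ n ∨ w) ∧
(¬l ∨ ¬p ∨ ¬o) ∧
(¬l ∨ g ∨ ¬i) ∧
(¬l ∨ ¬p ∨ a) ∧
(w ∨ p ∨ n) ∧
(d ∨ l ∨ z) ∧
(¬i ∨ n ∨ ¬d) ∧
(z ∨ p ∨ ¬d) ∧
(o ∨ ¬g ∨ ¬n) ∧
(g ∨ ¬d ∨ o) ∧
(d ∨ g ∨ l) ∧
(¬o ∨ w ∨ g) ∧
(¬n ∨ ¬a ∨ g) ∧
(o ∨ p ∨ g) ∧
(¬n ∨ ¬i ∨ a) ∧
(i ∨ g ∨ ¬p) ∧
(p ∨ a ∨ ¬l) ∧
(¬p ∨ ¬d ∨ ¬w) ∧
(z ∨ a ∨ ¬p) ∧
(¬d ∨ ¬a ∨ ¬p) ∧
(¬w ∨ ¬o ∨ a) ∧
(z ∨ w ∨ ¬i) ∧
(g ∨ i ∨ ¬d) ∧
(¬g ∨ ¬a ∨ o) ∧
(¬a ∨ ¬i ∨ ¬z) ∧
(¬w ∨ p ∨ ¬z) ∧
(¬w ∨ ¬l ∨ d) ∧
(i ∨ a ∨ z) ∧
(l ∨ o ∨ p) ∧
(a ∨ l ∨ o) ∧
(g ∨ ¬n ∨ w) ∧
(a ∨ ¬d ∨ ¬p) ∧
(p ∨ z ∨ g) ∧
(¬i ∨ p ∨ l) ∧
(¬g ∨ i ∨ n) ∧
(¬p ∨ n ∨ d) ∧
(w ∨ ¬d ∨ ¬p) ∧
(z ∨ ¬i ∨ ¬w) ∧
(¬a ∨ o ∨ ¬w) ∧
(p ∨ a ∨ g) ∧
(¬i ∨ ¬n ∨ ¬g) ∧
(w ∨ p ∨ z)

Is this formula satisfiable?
Yes

Yes, the formula is satisfiable.

One satisfying assignment is: z=True, o=True, i=False, n=True, a=True, l=True, g=True, d=False, p=False, w=False

Verification: With this assignment, all 43 clauses evaluate to true.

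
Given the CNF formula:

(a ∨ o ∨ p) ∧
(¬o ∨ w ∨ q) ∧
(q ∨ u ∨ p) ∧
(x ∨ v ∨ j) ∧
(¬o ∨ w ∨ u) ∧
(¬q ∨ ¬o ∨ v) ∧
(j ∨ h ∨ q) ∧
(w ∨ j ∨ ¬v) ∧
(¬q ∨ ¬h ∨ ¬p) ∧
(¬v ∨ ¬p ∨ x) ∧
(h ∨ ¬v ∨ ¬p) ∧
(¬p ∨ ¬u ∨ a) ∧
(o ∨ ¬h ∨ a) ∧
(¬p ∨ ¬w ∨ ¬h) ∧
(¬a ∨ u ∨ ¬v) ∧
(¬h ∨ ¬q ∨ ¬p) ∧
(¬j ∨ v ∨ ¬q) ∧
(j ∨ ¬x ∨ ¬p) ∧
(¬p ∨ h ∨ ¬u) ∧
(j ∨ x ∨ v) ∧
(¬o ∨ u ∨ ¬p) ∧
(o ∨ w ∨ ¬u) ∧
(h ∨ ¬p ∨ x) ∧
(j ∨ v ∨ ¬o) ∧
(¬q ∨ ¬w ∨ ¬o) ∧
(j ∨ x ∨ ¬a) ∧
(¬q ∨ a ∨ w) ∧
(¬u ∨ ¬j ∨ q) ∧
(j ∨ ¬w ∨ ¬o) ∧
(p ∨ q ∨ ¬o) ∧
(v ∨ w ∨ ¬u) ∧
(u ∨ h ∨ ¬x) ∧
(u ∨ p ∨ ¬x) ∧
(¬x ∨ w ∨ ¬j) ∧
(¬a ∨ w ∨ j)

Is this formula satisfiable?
Yes

Yes, the formula is satisfiable.

One satisfying assignment is: a=True, o=False, u=True, q=True, w=True, v=False, h=False, p=False, x=True, j=False

Verification: With this assignment, all 35 clauses evaluate to true.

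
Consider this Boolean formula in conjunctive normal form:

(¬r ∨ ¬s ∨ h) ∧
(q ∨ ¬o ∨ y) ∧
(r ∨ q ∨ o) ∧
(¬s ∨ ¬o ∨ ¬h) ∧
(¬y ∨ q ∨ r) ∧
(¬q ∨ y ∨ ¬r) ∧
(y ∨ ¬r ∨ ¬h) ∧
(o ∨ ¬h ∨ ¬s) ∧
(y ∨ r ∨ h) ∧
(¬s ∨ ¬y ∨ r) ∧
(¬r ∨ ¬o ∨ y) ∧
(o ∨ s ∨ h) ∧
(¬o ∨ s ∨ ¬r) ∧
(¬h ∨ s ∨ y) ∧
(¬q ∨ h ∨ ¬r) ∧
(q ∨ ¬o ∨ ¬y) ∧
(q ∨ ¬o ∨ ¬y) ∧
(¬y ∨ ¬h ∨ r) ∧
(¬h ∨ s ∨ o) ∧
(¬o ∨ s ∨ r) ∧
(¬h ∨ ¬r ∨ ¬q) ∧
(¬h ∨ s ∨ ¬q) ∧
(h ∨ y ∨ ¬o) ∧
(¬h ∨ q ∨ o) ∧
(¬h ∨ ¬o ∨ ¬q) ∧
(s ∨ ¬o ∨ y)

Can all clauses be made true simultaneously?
No

No, the formula is not satisfiable.

No assignment of truth values to the variables can make all 26 clauses true simultaneously.

The formula is UNSAT (unsatisfiable).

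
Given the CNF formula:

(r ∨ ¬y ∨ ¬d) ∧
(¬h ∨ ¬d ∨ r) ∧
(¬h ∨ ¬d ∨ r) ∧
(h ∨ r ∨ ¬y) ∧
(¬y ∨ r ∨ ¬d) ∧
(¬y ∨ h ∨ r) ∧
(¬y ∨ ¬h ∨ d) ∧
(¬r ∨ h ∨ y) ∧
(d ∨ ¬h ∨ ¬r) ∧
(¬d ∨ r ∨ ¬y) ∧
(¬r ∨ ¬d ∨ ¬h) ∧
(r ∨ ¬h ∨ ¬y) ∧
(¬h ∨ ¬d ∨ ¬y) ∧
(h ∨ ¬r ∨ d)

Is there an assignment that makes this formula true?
Yes

Yes, the formula is satisfiable.

One satisfying assignment is: r=False, y=False, d=False, h=False

Verification: With this assignment, all 14 clauses evaluate to true.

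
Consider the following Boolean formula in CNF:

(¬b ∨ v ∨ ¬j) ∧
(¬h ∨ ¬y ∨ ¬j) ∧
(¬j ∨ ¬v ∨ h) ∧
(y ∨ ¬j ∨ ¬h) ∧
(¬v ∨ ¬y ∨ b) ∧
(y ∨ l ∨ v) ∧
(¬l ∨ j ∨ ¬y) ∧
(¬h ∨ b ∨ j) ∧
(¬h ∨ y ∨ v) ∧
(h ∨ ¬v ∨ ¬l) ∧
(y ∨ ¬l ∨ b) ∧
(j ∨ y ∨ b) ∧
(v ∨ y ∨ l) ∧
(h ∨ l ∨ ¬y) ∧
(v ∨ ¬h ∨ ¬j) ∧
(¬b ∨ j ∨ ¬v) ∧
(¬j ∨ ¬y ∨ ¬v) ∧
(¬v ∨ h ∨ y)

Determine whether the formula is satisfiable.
Yes

Yes, the formula is satisfiable.

One satisfying assignment is: j=False, v=False, b=True, l=True, y=False, h=False

Verification: With this assignment, all 18 clauses evaluate to true.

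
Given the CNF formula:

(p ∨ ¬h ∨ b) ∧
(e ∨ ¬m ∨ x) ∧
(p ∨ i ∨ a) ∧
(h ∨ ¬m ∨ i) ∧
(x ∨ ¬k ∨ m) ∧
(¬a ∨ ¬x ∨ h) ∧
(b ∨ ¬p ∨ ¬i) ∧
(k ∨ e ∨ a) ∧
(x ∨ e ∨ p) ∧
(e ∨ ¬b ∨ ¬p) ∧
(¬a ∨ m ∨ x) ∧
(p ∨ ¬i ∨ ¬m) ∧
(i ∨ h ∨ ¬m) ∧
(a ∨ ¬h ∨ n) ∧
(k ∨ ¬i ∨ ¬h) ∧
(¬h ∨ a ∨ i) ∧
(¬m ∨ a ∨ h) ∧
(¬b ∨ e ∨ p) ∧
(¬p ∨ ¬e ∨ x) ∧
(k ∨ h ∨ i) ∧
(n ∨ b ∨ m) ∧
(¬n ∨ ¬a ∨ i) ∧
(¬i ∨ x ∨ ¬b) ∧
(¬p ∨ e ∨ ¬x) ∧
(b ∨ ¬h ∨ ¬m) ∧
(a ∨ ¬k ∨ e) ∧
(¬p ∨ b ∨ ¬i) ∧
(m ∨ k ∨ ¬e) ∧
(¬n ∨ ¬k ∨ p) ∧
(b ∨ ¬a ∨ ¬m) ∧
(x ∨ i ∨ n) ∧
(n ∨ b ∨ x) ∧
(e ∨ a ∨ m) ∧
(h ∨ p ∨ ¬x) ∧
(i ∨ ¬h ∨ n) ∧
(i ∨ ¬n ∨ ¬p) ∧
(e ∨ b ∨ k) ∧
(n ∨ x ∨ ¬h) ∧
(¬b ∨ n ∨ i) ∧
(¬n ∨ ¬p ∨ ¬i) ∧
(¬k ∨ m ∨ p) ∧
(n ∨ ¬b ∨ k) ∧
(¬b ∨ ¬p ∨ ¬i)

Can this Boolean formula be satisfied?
No

No, the formula is not satisfiable.

No assignment of truth values to the variables can make all 43 clauses true simultaneously.

The formula is UNSAT (unsatisfiable).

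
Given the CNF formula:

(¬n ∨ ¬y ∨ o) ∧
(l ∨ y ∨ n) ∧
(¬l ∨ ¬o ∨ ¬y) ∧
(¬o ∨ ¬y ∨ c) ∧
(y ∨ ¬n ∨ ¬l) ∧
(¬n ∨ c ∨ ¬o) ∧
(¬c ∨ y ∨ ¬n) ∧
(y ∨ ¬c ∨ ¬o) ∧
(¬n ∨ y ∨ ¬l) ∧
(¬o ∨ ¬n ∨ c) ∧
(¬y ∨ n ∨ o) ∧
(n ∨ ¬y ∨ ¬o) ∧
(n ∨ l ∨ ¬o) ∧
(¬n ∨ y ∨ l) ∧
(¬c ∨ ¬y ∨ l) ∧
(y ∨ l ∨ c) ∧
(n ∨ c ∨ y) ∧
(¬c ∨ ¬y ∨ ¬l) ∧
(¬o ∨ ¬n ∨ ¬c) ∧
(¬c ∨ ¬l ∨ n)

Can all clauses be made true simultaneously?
No

No, the formula is not satisfiable.

No assignment of truth values to the variables can make all 20 clauses true simultaneously.

The formula is UNSAT (unsatisfiable).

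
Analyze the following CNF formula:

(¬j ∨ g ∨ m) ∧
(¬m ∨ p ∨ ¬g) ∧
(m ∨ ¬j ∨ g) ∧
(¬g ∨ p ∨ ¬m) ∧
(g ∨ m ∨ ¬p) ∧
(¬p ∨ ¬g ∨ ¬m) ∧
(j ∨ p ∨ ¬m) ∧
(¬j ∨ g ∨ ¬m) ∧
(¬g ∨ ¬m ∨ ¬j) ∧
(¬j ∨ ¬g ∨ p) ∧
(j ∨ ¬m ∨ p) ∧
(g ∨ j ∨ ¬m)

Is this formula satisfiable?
Yes

Yes, the formula is satisfiable.

One satisfying assignment is: p=False, j=False, g=False, m=False

Verification: With this assignment, all 12 clauses evaluate to true.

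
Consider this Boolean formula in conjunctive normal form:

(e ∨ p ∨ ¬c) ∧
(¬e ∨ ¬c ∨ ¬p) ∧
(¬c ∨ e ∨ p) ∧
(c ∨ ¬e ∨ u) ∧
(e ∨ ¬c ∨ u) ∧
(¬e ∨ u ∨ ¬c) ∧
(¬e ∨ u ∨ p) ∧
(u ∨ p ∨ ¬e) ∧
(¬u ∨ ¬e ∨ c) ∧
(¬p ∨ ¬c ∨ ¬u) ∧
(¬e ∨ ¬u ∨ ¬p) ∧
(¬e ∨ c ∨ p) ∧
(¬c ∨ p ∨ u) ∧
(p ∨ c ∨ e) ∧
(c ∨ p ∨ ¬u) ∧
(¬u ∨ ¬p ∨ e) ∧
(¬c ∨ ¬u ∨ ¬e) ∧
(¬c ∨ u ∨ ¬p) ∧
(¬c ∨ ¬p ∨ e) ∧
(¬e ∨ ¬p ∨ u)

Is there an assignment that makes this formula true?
Yes

Yes, the formula is satisfiable.

One satisfying assignment is: e=False, u=False, c=False, p=True

Verification: With this assignment, all 20 clauses evaluate to true.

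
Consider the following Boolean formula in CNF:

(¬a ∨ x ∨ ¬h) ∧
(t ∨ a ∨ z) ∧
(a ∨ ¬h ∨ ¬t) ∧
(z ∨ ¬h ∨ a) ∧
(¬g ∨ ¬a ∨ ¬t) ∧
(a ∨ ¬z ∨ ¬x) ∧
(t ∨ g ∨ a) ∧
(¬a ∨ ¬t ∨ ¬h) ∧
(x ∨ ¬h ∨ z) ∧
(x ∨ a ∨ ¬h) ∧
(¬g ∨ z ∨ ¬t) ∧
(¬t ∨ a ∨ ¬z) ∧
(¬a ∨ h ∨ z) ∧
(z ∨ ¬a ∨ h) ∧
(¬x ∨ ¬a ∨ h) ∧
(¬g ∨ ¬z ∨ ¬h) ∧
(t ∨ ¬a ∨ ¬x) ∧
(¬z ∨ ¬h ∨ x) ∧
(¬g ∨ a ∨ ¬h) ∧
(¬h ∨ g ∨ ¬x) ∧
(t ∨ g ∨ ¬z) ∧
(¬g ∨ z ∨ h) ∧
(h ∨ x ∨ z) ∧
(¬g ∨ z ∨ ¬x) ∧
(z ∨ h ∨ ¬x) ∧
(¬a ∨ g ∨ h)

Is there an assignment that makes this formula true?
Yes

Yes, the formula is satisfiable.

One satisfying assignment is: x=False, h=False, z=True, a=False, t=False, g=True

Verification: With this assignment, all 26 clauses evaluate to true.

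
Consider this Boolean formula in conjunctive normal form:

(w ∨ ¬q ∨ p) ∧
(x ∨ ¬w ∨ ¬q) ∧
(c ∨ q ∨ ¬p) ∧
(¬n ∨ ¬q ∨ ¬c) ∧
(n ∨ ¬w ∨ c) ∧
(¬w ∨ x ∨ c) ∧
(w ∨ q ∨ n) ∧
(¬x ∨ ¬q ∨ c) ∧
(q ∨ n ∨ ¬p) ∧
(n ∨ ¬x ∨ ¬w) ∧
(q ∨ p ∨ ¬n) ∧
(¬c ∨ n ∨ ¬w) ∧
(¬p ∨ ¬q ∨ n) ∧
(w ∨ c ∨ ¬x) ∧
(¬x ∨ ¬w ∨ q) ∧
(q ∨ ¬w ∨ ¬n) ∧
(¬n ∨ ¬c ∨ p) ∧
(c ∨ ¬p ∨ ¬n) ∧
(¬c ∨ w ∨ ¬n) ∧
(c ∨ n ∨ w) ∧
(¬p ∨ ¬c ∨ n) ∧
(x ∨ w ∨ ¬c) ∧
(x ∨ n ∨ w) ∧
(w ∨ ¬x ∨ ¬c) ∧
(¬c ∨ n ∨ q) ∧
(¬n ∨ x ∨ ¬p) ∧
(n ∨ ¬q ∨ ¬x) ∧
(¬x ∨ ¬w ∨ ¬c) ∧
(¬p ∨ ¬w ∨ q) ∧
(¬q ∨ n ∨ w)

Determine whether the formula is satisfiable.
No

No, the formula is not satisfiable.

No assignment of truth values to the variables can make all 30 clauses true simultaneously.

The formula is UNSAT (unsatisfiable).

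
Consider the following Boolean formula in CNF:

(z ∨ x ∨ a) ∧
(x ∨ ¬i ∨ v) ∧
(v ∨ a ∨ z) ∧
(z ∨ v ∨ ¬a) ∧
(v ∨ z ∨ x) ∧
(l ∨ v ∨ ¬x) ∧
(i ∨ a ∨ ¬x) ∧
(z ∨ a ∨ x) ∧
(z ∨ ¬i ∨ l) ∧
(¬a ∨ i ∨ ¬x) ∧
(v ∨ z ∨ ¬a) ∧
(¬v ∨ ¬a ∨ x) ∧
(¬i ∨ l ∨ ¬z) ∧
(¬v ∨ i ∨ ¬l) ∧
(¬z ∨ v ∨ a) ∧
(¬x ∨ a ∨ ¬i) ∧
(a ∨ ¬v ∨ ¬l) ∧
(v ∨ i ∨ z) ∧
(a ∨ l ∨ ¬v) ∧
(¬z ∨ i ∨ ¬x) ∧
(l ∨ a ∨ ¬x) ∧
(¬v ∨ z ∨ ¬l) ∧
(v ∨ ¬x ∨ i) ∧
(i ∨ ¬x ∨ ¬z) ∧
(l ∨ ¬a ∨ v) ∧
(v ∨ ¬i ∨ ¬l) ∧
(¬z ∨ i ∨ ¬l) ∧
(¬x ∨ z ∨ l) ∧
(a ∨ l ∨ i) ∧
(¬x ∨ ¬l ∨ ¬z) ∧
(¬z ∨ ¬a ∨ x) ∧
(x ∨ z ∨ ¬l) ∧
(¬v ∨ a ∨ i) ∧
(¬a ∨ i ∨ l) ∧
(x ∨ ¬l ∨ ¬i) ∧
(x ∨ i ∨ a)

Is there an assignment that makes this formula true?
No

No, the formula is not satisfiable.

No assignment of truth values to the variables can make all 36 clauses true simultaneously.

The formula is UNSAT (unsatisfiable).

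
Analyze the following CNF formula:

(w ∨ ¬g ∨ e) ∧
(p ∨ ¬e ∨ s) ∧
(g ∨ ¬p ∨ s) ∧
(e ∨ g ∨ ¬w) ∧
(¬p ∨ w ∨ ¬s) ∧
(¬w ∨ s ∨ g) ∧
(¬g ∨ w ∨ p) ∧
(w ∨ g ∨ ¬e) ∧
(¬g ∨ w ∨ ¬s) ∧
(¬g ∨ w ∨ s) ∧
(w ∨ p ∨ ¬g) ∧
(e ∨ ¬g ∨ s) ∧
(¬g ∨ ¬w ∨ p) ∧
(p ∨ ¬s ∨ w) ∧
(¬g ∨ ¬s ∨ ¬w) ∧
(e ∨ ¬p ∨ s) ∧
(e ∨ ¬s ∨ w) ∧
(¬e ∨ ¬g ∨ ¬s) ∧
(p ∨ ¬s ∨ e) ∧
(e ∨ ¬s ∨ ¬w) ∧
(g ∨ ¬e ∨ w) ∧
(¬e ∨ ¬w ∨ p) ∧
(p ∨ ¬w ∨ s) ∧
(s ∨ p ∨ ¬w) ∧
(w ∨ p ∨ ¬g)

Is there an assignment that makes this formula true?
Yes

Yes, the formula is satisfiable.

One satisfying assignment is: g=False, p=False, w=False, e=False, s=False

Verification: With this assignment, all 25 clauses evaluate to true.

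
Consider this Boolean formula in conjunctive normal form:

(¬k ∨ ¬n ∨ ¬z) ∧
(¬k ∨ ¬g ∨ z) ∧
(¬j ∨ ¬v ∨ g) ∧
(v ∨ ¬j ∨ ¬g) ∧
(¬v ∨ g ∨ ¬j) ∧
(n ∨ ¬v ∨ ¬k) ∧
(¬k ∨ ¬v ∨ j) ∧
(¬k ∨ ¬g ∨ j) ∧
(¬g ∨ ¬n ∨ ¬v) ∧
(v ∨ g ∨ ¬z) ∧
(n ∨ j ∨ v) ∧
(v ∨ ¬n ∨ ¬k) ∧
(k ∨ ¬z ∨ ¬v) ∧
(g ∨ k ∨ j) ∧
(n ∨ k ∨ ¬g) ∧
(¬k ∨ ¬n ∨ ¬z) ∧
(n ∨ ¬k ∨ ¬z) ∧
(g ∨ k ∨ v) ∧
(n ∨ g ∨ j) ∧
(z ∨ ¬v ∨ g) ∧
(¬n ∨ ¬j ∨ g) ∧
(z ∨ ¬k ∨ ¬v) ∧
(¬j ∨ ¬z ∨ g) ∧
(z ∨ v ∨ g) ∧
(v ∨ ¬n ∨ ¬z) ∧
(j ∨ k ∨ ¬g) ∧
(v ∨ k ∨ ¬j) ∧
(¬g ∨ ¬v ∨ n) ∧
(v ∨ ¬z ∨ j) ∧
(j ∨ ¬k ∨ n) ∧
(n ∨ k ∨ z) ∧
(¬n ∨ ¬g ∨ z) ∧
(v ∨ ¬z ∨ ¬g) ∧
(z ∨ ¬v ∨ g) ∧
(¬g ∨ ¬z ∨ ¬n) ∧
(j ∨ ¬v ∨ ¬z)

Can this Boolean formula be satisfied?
No

No, the formula is not satisfiable.

No assignment of truth values to the variables can make all 36 clauses true simultaneously.

The formula is UNSAT (unsatisfiable).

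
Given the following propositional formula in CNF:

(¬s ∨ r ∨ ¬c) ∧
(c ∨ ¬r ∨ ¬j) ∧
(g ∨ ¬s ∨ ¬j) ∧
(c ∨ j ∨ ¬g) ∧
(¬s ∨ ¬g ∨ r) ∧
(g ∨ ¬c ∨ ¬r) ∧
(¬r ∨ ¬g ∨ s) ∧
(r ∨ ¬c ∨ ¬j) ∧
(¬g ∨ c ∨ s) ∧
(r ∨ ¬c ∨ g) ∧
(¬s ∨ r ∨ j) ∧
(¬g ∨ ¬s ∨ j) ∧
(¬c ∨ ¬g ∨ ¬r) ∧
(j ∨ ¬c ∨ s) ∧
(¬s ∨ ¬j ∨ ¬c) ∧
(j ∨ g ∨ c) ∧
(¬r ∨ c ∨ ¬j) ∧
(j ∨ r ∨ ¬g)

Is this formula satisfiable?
Yes

Yes, the formula is satisfiable.

One satisfying assignment is: r=False, j=True, c=False, g=False, s=False

Verification: With this assignment, all 18 clauses evaluate to true.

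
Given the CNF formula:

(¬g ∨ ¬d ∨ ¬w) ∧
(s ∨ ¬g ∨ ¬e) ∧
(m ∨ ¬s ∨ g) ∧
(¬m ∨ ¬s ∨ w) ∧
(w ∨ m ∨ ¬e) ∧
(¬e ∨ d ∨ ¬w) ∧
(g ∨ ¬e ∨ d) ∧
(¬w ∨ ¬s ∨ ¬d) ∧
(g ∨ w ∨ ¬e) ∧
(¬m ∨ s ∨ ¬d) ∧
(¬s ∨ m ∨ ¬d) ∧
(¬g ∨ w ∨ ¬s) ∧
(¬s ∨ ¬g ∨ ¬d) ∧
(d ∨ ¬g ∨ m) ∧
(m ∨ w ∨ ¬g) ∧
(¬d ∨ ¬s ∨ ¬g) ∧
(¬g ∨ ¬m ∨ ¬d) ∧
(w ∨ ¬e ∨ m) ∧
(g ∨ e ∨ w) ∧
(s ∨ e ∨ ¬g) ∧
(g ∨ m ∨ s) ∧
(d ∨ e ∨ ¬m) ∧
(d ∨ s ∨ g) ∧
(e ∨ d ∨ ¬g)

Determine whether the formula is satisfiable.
No

No, the formula is not satisfiable.

No assignment of truth values to the variables can make all 24 clauses true simultaneously.

The formula is UNSAT (unsatisfiable).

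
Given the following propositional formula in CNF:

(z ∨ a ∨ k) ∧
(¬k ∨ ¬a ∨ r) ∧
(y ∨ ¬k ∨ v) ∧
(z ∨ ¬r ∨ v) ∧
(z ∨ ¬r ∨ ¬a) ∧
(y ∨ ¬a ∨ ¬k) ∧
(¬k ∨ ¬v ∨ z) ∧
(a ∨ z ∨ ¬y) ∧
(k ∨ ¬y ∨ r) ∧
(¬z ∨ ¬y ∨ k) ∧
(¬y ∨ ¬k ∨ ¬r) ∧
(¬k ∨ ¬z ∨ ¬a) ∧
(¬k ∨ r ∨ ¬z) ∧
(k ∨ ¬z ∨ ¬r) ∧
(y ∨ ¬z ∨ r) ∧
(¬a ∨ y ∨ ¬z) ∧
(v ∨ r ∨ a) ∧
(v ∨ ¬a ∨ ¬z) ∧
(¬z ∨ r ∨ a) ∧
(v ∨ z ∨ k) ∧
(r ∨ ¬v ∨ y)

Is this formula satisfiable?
Yes

Yes, the formula is satisfiable.

One satisfying assignment is: r=True, a=False, v=True, y=False, z=True, k=True

Verification: With this assignment, all 21 clauses evaluate to true.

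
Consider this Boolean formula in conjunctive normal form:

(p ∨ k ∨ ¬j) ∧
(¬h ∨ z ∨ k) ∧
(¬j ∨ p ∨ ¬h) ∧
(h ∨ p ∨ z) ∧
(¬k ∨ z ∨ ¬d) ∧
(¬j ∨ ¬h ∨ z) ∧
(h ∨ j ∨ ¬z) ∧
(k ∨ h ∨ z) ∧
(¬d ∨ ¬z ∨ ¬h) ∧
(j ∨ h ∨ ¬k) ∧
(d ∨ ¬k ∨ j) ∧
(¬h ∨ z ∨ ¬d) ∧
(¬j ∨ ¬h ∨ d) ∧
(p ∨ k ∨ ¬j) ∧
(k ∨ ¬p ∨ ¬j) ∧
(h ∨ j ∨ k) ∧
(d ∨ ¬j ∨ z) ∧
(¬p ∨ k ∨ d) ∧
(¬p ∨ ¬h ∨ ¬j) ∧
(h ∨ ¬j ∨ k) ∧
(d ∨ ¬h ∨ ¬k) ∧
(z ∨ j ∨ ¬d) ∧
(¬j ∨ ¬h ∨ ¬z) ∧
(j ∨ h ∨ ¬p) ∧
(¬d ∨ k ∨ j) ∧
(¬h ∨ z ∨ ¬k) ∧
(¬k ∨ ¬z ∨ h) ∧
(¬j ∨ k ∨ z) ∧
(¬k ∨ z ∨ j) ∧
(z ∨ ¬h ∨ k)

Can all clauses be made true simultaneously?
Yes

Yes, the formula is satisfiable.

One satisfying assignment is: p=False, d=False, h=True, k=False, z=True, j=False

Verification: With this assignment, all 30 clauses evaluate to true.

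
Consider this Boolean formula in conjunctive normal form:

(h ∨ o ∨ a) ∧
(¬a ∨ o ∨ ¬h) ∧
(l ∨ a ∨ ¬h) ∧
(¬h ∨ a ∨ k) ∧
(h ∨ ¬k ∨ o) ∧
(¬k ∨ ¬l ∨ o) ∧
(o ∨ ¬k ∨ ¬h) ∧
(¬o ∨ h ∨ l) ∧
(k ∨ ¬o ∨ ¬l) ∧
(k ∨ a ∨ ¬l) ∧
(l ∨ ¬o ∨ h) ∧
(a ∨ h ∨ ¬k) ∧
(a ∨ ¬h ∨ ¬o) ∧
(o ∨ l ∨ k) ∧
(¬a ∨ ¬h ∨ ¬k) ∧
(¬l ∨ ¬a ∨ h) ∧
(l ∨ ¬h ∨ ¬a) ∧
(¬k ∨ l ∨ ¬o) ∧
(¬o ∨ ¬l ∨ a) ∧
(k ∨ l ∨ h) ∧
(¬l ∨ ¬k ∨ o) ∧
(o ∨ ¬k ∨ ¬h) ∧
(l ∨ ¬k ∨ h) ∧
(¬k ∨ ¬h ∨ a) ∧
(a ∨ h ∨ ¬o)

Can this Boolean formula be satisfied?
No

No, the formula is not satisfiable.

No assignment of truth values to the variables can make all 25 clauses true simultaneously.

The formula is UNSAT (unsatisfiable).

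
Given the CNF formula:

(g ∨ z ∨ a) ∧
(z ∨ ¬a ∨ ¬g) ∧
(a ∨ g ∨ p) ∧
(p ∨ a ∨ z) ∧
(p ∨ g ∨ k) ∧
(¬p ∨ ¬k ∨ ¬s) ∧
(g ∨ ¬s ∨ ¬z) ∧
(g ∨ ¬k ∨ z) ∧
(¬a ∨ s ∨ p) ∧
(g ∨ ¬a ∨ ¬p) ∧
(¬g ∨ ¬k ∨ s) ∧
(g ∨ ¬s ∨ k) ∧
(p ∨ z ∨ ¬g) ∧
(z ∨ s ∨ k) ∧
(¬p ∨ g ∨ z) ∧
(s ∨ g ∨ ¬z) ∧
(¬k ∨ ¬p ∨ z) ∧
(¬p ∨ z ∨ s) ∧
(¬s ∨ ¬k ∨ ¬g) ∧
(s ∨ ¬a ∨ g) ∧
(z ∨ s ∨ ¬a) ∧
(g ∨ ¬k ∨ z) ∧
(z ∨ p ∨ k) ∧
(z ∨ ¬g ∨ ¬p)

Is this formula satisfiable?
Yes

Yes, the formula is satisfiable.

One satisfying assignment is: p=False, a=False, k=False, s=False, g=True, z=True

Verification: With this assignment, all 24 clauses evaluate to true.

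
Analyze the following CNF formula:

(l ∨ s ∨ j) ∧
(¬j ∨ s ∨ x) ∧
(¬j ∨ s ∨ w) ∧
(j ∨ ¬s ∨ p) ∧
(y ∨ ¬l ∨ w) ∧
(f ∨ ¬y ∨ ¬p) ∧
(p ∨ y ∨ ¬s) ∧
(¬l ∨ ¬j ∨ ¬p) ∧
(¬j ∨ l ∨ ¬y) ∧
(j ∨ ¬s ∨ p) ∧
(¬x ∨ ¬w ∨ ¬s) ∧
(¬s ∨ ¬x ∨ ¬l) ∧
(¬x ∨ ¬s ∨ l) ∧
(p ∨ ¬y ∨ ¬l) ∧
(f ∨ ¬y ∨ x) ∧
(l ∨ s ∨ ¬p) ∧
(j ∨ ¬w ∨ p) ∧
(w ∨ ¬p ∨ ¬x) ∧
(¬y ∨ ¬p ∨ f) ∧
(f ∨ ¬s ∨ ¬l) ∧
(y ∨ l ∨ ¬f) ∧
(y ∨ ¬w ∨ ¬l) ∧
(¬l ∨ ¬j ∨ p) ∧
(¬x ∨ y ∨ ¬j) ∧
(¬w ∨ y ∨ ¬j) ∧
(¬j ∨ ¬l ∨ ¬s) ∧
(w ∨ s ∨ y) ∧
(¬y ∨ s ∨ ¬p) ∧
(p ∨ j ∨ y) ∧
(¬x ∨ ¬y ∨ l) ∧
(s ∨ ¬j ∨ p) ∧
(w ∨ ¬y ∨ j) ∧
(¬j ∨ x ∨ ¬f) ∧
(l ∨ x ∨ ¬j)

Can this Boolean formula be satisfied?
Yes

Yes, the formula is satisfiable.

One satisfying assignment is: y=True, x=False, j=False, w=True, l=False, p=True, s=True, f=True

Verification: With this assignment, all 34 clauses evaluate to true.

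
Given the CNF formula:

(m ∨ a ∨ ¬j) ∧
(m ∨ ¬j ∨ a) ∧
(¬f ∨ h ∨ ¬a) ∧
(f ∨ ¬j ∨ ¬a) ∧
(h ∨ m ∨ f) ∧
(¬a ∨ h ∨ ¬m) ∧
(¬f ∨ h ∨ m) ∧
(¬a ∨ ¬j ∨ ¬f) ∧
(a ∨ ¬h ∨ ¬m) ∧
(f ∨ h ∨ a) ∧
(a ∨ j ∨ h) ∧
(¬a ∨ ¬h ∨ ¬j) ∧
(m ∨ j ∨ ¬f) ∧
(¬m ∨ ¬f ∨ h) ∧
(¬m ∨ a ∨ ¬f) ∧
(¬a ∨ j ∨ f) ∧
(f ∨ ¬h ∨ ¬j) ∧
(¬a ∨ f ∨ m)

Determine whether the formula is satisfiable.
Yes

Yes, the formula is satisfiable.

One satisfying assignment is: f=False, a=False, h=True, m=False, j=False

Verification: With this assignment, all 18 clauses evaluate to true.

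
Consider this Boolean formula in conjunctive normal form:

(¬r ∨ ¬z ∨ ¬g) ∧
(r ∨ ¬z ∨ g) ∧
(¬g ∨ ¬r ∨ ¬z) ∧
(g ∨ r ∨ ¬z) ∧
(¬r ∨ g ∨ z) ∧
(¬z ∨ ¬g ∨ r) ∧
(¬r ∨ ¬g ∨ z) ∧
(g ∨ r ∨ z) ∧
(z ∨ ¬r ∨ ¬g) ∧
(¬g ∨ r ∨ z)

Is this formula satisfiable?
Yes

Yes, the formula is satisfiable.

One satisfying assignment is: r=True, g=False, z=True

Verification: With this assignment, all 10 clauses evaluate to true.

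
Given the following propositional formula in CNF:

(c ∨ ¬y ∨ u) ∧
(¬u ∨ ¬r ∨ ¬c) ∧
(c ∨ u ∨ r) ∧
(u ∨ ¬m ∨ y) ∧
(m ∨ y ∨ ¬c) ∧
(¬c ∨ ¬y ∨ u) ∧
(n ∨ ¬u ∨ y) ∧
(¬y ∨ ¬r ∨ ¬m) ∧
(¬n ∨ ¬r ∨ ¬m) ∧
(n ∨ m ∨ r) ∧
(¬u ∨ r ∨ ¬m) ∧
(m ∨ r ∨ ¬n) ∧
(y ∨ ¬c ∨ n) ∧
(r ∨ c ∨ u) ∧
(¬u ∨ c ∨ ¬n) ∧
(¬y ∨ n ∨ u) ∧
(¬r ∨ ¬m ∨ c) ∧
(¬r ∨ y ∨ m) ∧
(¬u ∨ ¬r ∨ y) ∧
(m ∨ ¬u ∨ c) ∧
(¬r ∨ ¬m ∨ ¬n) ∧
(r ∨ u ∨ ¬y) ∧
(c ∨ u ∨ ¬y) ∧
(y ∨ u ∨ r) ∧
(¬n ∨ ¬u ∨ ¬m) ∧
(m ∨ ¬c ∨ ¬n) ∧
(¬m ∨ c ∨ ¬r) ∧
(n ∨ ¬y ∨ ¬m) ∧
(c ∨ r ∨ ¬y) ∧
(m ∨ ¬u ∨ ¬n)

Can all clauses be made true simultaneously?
No

No, the formula is not satisfiable.

No assignment of truth values to the variables can make all 30 clauses true simultaneously.

The formula is UNSAT (unsatisfiable).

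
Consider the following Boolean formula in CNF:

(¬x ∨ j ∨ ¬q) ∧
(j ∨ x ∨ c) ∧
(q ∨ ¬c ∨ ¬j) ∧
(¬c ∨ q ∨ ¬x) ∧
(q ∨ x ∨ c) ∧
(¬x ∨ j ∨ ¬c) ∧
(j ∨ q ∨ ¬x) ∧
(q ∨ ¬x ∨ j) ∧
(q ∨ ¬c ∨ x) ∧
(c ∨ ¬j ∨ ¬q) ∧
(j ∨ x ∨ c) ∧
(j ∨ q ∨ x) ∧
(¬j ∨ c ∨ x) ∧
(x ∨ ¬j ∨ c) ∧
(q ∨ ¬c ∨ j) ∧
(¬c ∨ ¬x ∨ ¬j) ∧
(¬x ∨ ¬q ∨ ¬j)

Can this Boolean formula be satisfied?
Yes

Yes, the formula is satisfiable.

One satisfying assignment is: q=False, x=True, j=True, c=False

Verification: With this assignment, all 17 clauses evaluate to true.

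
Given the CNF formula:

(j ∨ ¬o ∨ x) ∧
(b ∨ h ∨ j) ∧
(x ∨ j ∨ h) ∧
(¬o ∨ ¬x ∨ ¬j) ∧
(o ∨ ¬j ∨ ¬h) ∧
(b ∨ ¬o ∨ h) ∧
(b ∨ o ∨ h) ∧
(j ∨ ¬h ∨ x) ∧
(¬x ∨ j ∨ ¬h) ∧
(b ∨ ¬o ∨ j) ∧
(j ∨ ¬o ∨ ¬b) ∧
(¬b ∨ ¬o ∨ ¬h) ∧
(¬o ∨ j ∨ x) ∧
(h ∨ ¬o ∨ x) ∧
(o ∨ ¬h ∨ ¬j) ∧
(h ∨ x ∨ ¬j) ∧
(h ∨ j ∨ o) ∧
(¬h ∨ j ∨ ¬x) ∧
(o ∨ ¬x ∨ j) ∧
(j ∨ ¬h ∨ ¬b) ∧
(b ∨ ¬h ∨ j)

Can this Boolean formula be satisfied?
Yes

Yes, the formula is satisfiable.

One satisfying assignment is: x=False, j=True, b=False, h=True, o=True

Verification: With this assignment, all 21 clauses evaluate to true.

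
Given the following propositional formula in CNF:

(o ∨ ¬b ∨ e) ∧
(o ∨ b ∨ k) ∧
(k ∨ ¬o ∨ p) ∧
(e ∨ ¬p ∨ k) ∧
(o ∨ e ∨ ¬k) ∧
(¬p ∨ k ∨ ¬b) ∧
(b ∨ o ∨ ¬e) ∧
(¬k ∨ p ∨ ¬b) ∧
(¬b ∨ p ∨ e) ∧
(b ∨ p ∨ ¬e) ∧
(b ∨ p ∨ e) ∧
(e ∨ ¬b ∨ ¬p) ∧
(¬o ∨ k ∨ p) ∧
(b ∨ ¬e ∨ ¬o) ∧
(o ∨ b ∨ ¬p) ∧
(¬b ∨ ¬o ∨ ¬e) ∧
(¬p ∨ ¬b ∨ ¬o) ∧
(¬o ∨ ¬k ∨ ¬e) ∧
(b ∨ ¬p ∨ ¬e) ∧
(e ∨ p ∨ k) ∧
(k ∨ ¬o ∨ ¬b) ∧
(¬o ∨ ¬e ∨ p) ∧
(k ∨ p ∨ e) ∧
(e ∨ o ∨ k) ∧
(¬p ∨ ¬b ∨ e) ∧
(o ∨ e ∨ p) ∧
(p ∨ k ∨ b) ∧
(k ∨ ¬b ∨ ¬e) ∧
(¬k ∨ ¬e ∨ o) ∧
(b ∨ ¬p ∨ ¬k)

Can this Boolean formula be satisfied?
No

No, the formula is not satisfiable.

No assignment of truth values to the variables can make all 30 clauses true simultaneously.

The formula is UNSAT (unsatisfiable).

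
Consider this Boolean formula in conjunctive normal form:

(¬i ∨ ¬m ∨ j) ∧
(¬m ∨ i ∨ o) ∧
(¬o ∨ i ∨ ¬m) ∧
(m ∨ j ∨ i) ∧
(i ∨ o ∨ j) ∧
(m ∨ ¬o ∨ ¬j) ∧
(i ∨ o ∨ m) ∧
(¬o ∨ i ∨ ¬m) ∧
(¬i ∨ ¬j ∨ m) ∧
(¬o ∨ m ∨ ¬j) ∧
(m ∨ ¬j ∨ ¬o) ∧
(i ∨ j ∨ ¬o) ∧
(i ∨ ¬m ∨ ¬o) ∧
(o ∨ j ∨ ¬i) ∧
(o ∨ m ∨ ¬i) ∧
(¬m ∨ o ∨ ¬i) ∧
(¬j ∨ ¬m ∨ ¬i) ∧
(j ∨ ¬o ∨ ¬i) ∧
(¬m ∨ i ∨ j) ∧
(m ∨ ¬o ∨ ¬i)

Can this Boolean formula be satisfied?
No

No, the formula is not satisfiable.

No assignment of truth values to the variables can make all 20 clauses true simultaneously.

The formula is UNSAT (unsatisfiable).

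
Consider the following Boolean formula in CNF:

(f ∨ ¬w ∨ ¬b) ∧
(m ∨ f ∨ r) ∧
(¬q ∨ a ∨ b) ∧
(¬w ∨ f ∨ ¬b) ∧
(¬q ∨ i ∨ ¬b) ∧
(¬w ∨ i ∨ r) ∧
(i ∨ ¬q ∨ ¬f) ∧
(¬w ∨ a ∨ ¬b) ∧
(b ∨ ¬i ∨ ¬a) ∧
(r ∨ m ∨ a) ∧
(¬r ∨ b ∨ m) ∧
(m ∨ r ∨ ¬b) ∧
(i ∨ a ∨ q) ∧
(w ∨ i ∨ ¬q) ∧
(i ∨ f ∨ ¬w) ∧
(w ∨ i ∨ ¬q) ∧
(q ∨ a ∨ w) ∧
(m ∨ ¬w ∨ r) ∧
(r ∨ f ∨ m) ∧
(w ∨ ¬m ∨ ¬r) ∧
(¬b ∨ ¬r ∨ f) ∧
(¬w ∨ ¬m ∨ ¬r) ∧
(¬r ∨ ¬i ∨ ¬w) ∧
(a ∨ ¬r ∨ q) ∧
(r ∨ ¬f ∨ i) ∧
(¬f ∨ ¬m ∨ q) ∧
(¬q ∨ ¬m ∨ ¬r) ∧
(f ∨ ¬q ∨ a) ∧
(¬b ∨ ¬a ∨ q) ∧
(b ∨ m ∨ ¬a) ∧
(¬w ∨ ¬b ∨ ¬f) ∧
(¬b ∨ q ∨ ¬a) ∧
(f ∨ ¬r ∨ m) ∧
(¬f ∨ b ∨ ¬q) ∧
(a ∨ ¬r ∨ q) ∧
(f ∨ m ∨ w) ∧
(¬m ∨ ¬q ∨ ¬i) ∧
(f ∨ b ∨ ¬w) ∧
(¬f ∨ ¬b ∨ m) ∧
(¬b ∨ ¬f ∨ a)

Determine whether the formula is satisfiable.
Yes

Yes, the formula is satisfiable.

One satisfying assignment is: i=False, r=False, q=False, b=False, w=False, f=False, m=True, a=True

Verification: With this assignment, all 40 clauses evaluate to true.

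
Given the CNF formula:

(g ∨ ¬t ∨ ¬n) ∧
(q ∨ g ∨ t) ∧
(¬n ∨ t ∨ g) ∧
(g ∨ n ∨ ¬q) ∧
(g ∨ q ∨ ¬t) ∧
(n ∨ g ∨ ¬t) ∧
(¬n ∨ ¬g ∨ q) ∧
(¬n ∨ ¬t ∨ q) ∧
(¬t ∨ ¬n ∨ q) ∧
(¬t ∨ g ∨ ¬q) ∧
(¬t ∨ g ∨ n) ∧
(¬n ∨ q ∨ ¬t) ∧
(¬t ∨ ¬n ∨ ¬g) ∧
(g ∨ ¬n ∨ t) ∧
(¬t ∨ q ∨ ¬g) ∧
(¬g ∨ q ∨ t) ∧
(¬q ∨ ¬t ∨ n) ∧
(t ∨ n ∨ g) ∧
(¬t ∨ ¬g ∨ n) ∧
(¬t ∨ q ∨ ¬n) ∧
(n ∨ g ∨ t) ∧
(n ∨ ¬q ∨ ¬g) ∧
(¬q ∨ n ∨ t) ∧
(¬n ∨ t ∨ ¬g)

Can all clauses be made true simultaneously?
No

No, the formula is not satisfiable.

No assignment of truth values to the variables can make all 24 clauses true simultaneously.

The formula is UNSAT (unsatisfiable).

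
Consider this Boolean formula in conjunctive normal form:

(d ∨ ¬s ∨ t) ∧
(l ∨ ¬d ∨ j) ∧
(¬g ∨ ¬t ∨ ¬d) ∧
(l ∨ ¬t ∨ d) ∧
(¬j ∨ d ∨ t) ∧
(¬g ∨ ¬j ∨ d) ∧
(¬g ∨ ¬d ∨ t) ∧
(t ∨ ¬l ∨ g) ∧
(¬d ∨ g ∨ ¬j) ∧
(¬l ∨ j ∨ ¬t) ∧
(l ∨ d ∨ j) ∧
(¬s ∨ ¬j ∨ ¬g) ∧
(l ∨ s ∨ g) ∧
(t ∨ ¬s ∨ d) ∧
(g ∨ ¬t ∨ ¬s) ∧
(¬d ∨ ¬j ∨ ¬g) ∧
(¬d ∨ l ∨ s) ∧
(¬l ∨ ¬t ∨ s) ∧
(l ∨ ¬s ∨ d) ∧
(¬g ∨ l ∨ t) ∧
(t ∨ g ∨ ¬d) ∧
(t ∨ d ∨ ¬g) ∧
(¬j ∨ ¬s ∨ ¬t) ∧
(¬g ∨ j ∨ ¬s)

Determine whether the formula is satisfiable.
No

No, the formula is not satisfiable.

No assignment of truth values to the variables can make all 24 clauses true simultaneously.

The formula is UNSAT (unsatisfiable).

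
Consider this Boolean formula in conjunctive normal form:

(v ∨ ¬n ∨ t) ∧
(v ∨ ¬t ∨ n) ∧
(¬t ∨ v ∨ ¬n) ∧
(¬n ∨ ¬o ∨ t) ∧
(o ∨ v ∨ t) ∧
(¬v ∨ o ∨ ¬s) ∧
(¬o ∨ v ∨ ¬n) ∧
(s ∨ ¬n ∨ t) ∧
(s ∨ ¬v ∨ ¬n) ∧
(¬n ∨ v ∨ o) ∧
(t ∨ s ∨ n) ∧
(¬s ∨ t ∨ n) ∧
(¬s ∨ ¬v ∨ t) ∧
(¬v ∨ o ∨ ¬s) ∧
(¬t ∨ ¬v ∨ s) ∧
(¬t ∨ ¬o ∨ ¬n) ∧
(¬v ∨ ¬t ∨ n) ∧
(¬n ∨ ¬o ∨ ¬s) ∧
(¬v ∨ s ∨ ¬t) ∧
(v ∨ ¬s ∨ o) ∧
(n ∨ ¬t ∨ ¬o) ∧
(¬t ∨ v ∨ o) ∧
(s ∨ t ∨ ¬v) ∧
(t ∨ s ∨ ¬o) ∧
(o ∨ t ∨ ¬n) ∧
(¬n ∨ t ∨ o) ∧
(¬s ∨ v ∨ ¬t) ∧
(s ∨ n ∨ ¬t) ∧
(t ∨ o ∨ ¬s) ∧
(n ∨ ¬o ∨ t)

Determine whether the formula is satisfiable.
No

No, the formula is not satisfiable.

No assignment of truth values to the variables can make all 30 clauses true simultaneously.

The formula is UNSAT (unsatisfiable).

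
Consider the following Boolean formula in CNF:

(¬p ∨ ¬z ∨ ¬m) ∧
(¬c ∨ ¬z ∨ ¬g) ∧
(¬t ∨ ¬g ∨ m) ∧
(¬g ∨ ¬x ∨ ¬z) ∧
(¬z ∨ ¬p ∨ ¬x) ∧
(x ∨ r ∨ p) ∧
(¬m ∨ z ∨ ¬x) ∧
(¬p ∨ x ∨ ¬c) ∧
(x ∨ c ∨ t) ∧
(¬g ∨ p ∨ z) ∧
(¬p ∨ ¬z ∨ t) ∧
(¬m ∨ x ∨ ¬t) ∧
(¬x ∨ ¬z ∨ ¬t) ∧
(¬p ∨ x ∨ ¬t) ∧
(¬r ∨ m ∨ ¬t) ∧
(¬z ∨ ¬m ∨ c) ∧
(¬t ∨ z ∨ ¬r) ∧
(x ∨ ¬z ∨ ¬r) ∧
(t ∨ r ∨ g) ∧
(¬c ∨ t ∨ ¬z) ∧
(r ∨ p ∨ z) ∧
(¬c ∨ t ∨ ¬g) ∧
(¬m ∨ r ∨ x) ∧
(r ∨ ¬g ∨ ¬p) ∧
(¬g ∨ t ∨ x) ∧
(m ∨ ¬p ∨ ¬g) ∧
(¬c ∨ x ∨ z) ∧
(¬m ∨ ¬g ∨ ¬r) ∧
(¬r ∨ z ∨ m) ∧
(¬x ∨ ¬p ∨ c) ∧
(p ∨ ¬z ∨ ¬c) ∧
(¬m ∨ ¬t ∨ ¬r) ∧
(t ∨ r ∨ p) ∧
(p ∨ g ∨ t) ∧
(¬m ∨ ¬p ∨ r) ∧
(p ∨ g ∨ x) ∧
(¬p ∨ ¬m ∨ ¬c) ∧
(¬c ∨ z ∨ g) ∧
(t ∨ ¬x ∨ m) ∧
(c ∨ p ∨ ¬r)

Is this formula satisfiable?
No

No, the formula is not satisfiable.

No assignment of truth values to the variables can make all 40 clauses true simultaneously.

The formula is UNSAT (unsatisfiable).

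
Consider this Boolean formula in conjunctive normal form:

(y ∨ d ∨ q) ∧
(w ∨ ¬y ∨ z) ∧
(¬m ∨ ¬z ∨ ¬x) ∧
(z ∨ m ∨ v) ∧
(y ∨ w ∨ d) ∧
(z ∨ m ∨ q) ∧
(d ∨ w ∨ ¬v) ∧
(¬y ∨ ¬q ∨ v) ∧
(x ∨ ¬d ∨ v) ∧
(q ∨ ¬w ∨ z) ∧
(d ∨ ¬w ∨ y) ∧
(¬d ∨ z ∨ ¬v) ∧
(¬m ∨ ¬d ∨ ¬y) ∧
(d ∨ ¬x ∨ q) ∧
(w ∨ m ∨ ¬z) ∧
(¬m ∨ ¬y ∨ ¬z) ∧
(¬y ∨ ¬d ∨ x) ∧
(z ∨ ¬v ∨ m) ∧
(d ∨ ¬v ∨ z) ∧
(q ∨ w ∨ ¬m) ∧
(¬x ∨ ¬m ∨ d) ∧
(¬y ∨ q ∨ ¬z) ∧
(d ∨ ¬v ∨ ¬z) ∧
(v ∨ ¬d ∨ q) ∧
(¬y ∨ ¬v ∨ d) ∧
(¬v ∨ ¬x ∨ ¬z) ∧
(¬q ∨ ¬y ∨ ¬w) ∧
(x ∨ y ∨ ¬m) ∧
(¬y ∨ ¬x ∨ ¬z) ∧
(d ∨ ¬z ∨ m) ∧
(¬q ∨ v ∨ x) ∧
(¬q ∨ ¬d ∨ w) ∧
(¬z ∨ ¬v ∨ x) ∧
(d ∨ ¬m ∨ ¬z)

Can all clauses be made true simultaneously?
Yes

Yes, the formula is satisfiable.

One satisfying assignment is: q=True, y=False, w=True, v=False, d=True, x=True, m=False, z=True

Verification: With this assignment, all 34 clauses evaluate to true.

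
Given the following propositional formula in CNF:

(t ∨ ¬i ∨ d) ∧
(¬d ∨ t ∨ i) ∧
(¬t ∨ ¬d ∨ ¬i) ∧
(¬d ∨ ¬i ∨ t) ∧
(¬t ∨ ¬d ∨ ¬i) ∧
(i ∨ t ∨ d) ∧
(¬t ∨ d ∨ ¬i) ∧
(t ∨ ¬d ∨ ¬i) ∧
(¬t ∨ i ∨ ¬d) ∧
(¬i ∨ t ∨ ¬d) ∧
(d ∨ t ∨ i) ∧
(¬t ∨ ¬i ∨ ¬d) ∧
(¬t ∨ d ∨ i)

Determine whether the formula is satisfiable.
No

No, the formula is not satisfiable.

No assignment of truth values to the variables can make all 13 clauses true simultaneously.

The formula is UNSAT (unsatisfiable).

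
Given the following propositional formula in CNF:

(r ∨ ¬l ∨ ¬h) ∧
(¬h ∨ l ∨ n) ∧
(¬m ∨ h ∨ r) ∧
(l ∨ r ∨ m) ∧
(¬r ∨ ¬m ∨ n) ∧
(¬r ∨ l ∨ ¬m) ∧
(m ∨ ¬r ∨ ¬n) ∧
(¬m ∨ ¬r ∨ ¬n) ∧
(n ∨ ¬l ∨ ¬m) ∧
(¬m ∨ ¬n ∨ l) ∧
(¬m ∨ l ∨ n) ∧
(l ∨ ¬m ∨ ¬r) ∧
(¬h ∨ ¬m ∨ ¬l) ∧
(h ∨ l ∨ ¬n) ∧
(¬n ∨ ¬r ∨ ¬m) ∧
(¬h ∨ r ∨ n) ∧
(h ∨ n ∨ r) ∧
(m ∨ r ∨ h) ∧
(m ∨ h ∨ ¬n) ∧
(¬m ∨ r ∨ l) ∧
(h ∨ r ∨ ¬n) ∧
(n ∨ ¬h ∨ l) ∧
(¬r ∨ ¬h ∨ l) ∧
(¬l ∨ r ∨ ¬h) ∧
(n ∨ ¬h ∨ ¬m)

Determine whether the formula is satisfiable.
Yes

Yes, the formula is satisfiable.

One satisfying assignment is: r=True, n=False, m=False, l=False, h=False

Verification: With this assignment, all 25 clauses evaluate to true.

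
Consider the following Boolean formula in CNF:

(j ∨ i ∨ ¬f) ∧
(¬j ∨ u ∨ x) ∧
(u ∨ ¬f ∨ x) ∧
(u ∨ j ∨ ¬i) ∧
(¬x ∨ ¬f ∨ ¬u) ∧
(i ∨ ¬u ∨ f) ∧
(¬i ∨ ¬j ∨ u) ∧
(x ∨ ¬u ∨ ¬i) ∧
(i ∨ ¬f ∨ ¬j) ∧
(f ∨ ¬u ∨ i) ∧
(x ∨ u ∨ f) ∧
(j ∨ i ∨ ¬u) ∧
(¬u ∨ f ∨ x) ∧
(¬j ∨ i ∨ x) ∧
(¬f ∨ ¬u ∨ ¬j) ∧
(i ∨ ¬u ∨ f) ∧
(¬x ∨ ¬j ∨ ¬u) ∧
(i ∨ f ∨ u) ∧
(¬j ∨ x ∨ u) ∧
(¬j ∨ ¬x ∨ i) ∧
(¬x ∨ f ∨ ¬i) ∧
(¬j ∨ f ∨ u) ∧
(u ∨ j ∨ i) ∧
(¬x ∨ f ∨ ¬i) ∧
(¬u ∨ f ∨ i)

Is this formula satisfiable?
No

No, the formula is not satisfiable.

No assignment of truth values to the variables can make all 25 clauses true simultaneously.

The formula is UNSAT (unsatisfiable).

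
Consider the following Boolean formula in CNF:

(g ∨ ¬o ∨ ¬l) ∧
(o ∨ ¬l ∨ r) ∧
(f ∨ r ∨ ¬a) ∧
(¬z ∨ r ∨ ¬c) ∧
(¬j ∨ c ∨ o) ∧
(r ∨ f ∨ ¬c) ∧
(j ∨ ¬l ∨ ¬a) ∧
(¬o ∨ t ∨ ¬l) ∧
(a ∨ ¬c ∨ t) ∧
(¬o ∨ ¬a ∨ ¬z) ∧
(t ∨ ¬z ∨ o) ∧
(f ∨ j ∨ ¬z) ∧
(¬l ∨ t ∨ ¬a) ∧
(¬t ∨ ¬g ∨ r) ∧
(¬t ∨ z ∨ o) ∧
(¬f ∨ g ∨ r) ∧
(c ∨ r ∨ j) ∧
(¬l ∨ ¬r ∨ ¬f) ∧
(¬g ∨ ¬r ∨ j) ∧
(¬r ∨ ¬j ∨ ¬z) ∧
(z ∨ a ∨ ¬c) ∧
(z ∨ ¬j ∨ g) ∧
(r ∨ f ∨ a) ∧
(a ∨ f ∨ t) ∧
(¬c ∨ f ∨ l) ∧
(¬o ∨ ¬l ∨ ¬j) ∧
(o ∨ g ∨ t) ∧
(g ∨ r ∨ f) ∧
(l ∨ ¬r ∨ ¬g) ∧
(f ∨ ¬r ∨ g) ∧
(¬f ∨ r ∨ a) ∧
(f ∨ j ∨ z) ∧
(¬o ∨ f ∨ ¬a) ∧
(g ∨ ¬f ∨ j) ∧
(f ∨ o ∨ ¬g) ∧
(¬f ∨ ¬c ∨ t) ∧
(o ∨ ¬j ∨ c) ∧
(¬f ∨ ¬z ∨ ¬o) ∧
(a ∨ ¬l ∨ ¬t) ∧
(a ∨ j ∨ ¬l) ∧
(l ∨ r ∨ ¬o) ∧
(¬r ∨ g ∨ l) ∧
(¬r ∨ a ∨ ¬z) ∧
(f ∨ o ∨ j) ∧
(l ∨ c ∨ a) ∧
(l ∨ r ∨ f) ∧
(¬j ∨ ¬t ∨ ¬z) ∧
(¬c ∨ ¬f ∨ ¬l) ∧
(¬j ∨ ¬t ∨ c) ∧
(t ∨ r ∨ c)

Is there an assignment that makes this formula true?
No

No, the formula is not satisfiable.

No assignment of truth values to the variables can make all 50 clauses true simultaneously.

The formula is UNSAT (unsatisfiable).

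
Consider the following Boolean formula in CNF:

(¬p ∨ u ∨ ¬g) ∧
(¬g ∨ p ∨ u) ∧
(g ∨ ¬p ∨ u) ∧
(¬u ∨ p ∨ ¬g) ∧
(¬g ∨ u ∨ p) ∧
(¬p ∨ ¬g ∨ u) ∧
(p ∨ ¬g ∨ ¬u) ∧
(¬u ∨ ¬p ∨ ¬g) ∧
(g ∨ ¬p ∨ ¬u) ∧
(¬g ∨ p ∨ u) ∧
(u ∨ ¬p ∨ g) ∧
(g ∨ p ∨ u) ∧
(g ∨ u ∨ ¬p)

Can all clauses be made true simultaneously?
Yes

Yes, the formula is satisfiable.

One satisfying assignment is: g=False, p=False, u=True

Verification: With this assignment, all 13 clauses evaluate to true.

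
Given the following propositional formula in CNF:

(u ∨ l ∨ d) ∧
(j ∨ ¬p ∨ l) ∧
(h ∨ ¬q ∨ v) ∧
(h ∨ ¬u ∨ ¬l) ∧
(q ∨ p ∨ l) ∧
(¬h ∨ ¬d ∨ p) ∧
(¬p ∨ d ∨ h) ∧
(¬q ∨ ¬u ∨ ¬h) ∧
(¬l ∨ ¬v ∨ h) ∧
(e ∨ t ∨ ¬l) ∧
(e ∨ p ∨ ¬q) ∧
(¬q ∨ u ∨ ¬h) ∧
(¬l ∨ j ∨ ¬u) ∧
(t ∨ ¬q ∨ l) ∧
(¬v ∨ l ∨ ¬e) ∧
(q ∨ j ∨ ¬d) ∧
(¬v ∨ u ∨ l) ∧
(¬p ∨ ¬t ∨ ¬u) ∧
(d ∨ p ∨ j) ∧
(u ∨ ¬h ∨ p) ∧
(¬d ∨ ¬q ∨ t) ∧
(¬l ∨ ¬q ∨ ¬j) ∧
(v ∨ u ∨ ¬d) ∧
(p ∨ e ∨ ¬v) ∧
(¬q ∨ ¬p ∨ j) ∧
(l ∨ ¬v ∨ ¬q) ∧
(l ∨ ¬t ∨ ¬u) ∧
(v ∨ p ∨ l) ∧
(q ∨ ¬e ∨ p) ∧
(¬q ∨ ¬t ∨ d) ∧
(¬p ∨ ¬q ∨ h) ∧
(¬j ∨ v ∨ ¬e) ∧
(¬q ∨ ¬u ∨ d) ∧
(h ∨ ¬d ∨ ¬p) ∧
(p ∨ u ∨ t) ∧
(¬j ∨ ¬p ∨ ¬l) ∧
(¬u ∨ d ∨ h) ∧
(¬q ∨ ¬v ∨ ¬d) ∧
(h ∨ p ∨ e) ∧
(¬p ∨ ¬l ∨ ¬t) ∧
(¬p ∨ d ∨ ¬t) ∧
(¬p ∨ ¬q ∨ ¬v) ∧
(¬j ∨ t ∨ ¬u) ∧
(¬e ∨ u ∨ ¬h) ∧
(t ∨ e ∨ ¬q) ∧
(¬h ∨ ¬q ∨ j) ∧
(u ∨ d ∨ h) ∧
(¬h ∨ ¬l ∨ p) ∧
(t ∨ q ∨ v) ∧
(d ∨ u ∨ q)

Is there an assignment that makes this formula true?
No

No, the formula is not satisfiable.

No assignment of truth values to the variables can make all 50 clauses true simultaneously.

The formula is UNSAT (unsatisfiable).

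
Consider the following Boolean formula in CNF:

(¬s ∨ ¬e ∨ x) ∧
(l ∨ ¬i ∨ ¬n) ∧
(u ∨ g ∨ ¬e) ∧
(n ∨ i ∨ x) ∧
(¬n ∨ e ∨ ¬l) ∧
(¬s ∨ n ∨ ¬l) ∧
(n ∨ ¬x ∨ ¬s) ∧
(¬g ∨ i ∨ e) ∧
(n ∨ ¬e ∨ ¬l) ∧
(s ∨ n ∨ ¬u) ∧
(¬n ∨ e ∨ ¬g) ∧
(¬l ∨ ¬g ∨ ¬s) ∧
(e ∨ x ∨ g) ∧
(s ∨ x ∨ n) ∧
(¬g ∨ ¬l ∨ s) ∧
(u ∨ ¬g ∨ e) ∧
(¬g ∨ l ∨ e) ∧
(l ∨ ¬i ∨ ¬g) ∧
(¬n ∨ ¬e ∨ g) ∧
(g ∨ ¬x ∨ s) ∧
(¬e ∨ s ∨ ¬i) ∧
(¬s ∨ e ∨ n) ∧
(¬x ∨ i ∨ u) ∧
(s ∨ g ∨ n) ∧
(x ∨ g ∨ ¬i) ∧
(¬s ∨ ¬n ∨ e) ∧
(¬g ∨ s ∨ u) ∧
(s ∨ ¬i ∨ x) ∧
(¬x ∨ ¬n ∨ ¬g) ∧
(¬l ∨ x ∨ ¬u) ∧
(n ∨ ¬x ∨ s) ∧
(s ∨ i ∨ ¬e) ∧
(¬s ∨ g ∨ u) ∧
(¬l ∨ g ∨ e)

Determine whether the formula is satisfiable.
No

No, the formula is not satisfiable.

No assignment of truth values to the variables can make all 34 clauses true simultaneously.

The formula is UNSAT (unsatisfiable).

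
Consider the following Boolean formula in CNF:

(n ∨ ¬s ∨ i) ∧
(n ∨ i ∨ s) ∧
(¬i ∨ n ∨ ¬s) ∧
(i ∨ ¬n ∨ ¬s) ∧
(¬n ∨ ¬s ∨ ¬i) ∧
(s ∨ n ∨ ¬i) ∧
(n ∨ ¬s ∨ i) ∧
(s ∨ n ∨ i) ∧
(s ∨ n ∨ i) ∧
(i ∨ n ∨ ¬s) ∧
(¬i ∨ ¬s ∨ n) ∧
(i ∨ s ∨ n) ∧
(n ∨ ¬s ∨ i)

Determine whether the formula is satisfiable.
Yes

Yes, the formula is satisfiable.

One satisfying assignment is: i=True, s=False, n=True

Verification: With this assignment, all 13 clauses evaluate to true.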